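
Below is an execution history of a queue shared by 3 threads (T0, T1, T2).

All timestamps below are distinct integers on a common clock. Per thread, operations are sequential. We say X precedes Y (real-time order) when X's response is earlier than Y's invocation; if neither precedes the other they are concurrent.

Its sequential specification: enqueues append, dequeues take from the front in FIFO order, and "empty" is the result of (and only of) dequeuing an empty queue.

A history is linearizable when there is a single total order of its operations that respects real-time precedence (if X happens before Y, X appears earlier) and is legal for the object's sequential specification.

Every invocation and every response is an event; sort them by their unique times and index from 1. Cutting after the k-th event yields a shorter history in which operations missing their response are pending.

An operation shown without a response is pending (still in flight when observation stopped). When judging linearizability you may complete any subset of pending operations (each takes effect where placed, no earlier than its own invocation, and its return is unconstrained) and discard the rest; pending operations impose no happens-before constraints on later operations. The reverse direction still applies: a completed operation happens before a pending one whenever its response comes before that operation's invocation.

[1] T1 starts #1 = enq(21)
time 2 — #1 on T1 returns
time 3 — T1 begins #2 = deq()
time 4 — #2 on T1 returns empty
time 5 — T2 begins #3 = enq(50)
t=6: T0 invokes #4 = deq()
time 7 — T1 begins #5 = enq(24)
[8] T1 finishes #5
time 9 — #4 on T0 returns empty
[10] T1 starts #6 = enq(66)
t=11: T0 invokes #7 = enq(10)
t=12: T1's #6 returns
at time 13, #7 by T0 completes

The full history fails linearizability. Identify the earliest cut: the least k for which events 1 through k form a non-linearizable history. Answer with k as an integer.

a valid linearization of events 1..3 exists, for instance #1:
after step 1 (#1 enq(21)): queue <21>
include event 4 — #2 responding at 4 — and every candidate order breaks
take #1, #2: step 2 already fails, because #2 deq() → empty cannot occur there

4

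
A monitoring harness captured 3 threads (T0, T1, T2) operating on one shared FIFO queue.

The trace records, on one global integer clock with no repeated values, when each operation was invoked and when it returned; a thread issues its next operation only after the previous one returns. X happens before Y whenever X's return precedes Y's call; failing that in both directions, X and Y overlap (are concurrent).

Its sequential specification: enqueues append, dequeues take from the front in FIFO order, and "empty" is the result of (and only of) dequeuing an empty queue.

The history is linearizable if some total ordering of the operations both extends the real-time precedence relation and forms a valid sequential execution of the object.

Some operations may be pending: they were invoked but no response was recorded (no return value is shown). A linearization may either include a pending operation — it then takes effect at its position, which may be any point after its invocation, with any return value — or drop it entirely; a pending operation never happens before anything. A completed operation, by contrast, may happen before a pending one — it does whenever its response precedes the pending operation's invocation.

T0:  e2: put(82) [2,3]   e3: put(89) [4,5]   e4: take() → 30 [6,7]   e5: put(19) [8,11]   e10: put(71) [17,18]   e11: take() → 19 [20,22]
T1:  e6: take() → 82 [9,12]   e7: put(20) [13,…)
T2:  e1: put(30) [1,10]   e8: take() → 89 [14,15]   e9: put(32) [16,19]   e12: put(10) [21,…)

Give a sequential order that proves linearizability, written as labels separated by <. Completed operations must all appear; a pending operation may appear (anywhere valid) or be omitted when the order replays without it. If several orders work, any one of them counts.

1. e1 put(30), leaving queue <30>
2. e2 put(82), leaving queue <30,82>
3. e3 put(89), leaving queue <30,82,89>
4. e4 take() → 30, leaving queue <82,89>
5. e5 put(19), leaving queue <82,89,19>
6. e6 take() → 82, leaving queue <89,19>
7. e7 put(20) (pending, included), leaving queue <89,19,20>
8. e8 take() → 89, leaving queue <19,20>
9. e9 put(32), leaving queue <19,20,32>
10. e10 put(71), leaving queue <19,20,32,71>
11. e11 take() → 19, leaving queue <20,32,71>

e1 < e2 < e3 < e4 < e5 < e6 < e7 < e8 < e9 < e10 < e11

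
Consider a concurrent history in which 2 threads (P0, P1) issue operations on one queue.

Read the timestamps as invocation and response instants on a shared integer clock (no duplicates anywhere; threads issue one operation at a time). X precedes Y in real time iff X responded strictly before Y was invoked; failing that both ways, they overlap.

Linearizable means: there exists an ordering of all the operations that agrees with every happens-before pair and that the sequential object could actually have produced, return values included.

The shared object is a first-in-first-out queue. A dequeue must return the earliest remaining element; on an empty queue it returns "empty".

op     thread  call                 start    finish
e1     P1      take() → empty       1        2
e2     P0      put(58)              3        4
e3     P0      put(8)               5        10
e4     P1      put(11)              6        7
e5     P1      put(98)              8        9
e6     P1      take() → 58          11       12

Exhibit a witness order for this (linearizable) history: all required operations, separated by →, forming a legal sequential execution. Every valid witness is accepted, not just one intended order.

e1 → e2 → e3 → e4 → e5 → e6

step 1: e1 take() → empty — queue <>
step 2: e2 put(58) — queue <58>
step 3: e3 put(8) — queue <58,8>
step 4: e4 put(11) — queue <58,8,11>
step 5: e5 put(98) — queue <58,8,11,98>
step 6: e6 take() → 58 — queue <8,11,98>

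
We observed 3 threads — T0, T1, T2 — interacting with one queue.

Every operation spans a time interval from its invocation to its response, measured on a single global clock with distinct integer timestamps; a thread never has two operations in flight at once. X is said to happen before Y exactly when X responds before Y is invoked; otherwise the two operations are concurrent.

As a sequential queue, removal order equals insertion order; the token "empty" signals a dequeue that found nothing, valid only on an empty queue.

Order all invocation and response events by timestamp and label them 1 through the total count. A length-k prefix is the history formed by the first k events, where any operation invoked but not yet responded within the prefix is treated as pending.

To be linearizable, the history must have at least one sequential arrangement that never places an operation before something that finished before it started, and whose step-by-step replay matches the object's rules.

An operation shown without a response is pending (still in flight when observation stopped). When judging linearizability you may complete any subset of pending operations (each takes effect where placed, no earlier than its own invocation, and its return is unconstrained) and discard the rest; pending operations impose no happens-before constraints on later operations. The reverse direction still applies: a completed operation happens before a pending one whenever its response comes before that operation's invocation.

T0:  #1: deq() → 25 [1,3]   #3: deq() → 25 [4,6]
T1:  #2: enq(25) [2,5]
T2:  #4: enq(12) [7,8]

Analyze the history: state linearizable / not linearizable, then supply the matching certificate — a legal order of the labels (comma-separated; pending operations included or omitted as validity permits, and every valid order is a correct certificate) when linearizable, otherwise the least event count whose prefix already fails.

not linearizable — minimal violating prefix: 6 events

through event 5 a valid linearization exists; event 6 (#3 responding at time 6) ends that
3 orders of the 3 completed queue ops respect real time; none is legal
take #1, #2, #3: step 1 already fails, because #1 deq() → 25 cannot occur there
take #1, #3, #2: step 1 already fails, because #1 deq() → 25 cannot occur there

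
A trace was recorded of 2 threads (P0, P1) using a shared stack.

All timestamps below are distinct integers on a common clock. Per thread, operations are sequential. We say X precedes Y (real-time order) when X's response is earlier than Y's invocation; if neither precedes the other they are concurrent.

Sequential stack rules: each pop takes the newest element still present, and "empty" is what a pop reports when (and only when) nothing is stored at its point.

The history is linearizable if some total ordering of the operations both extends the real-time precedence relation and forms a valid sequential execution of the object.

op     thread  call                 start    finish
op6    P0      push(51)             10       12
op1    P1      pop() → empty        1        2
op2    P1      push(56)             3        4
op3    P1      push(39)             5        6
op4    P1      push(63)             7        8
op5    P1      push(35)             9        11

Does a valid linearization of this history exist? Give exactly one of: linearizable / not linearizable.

linearizable

witness order: op1, op2, op3, op4, op5, op6
step 1: op1 pop() → empty — stack <>
step 2: op2 push(56) — stack <56>
step 3: op3 push(39) — stack <56,39>
step 4: op4 push(63) — stack <56,39,63>
step 5: op5 push(35) — stack <56,39,63,35>
step 6: op6 push(51) — stack <56,39,63,35,51>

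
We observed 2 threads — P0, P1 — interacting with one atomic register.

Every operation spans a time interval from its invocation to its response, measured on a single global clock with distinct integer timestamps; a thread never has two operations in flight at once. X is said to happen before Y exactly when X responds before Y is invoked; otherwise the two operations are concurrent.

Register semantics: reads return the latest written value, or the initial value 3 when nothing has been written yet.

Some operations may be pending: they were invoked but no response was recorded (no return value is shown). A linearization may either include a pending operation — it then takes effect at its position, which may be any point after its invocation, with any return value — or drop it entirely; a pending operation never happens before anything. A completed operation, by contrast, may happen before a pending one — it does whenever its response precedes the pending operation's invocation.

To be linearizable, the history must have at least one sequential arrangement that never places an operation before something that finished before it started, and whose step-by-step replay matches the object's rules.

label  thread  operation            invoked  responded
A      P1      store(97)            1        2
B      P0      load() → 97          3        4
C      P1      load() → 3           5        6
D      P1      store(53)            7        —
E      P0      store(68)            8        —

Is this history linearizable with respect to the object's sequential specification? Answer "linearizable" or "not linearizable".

prefix check: 1..5 passes, 1..6 fails once C's time-6 response joins
the completed operations (3 total) allow one real-time order; the atomic register replay rejects it
take A, B, C: step 3 already fails, because C load() → 3 cannot occur there

not linearizable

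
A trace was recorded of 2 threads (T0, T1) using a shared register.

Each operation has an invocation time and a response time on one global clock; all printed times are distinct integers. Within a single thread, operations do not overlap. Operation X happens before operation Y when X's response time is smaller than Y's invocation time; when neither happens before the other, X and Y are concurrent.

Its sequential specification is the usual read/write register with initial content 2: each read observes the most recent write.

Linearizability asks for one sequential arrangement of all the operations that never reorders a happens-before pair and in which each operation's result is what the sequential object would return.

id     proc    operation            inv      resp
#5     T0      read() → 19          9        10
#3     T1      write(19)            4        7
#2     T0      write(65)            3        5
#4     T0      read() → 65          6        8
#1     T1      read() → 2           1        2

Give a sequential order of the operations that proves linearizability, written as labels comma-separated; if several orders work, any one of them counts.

after step 1 (#1 read() → 2): value 2
after step 2 (#2 write(65)): value 65
after step 3 (#4 read() → 65): value 65
after step 4 (#3 write(19)): value 19
after step 5 (#5 read() → 19): value 19

#1, #2, #4, #3, #5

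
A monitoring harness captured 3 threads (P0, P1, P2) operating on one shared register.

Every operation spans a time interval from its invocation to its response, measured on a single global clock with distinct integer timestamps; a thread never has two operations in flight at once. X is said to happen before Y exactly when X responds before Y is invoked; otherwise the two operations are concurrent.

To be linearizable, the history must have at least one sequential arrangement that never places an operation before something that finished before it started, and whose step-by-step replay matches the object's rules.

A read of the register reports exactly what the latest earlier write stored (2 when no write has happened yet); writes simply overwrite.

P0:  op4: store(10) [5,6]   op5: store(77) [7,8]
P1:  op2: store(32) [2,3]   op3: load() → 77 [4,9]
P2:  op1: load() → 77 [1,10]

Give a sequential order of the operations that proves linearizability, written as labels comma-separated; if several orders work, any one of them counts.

op2, op4, op5, op1, op3

step 1: op2 store(32) — value 32
step 2: op4 store(10) — value 10
step 3: op5 store(77) — value 77
step 4: op1 load() → 77 — value 77
step 5: op3 load() → 77 — value 77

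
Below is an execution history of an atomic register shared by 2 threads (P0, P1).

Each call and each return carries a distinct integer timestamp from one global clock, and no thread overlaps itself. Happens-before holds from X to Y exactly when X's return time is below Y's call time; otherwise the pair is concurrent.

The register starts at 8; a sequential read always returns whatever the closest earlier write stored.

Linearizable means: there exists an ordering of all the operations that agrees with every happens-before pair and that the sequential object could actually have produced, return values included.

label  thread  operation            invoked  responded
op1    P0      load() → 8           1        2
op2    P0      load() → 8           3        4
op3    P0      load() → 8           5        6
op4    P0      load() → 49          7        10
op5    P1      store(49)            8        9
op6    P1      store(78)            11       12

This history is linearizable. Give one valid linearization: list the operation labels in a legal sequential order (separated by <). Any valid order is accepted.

after step 1 (op1 load() → 8): value 8
after step 2 (op2 load() → 8): value 8
after step 3 (op3 load() → 8): value 8
after step 4 (op5 store(49)): value 49
after step 5 (op4 load() → 49): value 49
after step 6 (op6 store(78)): value 78

op1 < op2 < op3 < op5 < op4 < op6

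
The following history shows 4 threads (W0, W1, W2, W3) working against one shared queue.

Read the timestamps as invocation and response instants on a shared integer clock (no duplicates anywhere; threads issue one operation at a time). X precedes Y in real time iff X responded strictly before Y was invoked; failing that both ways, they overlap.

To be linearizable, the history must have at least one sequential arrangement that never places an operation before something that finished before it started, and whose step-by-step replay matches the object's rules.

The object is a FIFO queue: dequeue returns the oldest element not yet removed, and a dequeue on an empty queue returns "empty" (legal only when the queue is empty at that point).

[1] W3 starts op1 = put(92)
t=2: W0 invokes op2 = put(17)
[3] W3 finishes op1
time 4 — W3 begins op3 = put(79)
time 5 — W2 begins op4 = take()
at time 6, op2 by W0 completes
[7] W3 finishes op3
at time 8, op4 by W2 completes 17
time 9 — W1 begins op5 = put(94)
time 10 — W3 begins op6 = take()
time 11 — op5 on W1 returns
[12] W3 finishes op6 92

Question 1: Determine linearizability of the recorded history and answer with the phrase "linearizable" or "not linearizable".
linearizable

witness order: op2, op1, op3, op4, op5, op6
1. op2 put(17), leaving queue <17>
2. op1 put(92), leaving queue <17,92>
3. op3 put(79), leaving queue <17,92,79>
4. op4 take() → 17, leaving queue <92,79>
5. op5 put(94), leaving queue <92,79,94>
6. op6 take() → 92, leaving queue <79,94>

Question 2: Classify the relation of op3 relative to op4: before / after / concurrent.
concurrent

op3 spans [4,7], op4 spans [5,8]
the intervals overlap in both directions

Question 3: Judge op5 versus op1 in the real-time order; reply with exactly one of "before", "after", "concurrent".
after

op5 spans [9,11], op1 spans [1,3]
resp(op1)=3 < inv(op5)=9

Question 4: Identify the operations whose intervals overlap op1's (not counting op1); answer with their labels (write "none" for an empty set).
op2

op1 spans [1,3]: anything still running between times 1 and 3 counts as concurrent
op2 [2,6]: concurrent
op3 [4,7]: after
op4 [5,8]: after
op5 [9,11]: after
op6 [10,12]: after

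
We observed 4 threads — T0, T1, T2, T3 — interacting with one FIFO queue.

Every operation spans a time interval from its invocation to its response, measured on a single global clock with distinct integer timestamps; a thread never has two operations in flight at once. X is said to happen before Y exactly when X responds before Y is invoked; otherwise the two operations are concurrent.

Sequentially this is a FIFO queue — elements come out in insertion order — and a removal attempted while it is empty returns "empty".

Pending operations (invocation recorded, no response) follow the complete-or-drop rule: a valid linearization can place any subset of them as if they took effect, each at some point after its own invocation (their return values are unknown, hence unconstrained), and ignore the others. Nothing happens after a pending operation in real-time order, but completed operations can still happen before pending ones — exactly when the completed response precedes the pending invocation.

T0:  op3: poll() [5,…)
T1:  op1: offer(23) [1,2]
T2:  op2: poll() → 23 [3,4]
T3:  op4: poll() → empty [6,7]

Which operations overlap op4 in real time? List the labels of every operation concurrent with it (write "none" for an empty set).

op3

overlap test against op4 [6,7]: concurrent iff the interval meets 6..7
op1 [1,2]: before
op2 [3,4]: before
op3 [5,…): concurrent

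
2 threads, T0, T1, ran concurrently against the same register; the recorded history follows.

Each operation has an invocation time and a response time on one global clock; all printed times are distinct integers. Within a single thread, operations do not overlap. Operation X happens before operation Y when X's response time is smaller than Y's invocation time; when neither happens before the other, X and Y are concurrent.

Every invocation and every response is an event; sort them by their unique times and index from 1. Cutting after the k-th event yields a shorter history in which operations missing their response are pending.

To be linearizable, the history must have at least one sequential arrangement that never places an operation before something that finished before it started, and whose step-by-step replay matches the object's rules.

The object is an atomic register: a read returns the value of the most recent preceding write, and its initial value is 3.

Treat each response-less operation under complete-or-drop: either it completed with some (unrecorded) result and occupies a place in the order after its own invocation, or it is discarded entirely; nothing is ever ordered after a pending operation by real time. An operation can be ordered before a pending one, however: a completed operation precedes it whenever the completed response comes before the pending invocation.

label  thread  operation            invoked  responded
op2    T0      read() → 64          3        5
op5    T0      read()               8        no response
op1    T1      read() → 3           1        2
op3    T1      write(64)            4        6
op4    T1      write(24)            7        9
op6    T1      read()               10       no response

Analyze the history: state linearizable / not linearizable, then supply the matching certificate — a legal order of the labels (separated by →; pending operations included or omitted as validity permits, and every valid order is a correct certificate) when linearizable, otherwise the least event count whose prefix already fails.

after step 1 (op1 read() → 3): value 3
after step 2 (op3 write(64)): value 64
after step 3 (op2 read() → 64): value 64
after step 4 (op4 write(24)): value 24

linearizable — witness: op1 → op3 → op2 → op4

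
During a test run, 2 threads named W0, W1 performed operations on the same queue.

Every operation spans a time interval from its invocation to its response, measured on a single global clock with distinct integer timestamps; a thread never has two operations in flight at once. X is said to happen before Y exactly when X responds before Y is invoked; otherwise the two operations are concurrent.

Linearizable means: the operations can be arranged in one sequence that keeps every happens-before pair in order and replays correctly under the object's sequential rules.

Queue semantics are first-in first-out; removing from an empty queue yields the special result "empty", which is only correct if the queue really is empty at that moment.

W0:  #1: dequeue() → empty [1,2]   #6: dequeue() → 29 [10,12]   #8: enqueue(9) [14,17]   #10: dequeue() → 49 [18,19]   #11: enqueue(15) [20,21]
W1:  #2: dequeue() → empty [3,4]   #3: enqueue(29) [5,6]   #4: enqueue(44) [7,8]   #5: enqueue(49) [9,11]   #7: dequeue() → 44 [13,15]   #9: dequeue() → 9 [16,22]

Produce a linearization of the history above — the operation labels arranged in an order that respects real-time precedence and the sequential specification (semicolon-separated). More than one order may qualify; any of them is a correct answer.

#1; #2; #3; #4; #5; #6; #7; #8; #10; #9; #11

step 1: #1 dequeue() → empty — queue <>
step 2: #2 dequeue() → empty — queue <>
step 3: #3 enqueue(29) — queue <29>
step 4: #4 enqueue(44) — queue <29,44>
step 5: #5 enqueue(49) — queue <29,44,49>
step 6: #6 dequeue() → 29 — queue <44,49>
step 7: #7 dequeue() → 44 — queue <49>
step 8: #8 enqueue(9) — queue <49,9>
step 9: #10 dequeue() → 49 — queue <9>
step 10: #9 dequeue() → 9 — queue <>
step 11: #11 enqueue(15) — queue <15>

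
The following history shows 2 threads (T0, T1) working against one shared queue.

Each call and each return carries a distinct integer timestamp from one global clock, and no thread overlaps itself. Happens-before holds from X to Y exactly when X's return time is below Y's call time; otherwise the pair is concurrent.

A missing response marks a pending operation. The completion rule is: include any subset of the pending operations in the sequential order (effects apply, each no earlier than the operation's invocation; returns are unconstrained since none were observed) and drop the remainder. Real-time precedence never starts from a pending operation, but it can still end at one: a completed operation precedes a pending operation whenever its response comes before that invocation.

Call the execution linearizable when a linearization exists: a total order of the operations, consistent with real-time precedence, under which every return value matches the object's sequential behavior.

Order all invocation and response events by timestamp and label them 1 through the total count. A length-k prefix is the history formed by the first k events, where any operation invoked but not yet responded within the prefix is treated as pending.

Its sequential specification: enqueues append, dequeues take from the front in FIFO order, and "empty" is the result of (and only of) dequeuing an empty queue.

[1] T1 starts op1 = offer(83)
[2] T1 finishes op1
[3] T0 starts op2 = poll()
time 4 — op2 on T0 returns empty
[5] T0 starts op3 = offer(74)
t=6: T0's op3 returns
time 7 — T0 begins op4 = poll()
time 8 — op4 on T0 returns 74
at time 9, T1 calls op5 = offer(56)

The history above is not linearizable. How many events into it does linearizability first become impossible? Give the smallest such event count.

one valid order for events 1..3 is op1:
step 1: op1 offer(83) — queue <83>
event 4 — op2's response, time 4 — after it, nothing linearizes
sample order op1, op2 stalls at step 2 — op2 poll() → empty has no legal effect

4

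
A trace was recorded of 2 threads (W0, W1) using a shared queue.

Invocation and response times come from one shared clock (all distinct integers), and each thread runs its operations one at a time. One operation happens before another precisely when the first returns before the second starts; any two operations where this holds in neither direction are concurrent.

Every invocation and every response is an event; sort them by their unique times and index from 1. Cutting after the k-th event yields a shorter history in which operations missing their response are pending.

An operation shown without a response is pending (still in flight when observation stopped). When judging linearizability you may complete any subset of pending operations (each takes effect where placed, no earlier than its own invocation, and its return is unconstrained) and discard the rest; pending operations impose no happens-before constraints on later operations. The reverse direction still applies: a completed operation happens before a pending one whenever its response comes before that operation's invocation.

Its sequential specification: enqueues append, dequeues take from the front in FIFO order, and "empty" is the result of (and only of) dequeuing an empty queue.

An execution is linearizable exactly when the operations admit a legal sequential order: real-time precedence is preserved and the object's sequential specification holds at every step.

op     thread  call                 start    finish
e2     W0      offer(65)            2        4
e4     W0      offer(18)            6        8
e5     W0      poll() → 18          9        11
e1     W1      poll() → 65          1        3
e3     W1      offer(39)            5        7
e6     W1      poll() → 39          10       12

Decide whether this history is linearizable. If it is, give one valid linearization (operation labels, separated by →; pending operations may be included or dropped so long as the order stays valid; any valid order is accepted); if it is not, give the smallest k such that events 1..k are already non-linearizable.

linearizable — witness: e2 → e1 → e3 → e4 → e6 → e5

1. e2 offer(65), leaving queue <65>
2. e1 poll() → 65, leaving queue <>
3. e3 offer(39), leaving queue <39>
4. e4 offer(18), leaving queue <39,18>
5. e6 poll() → 39, leaving queue <18>
6. e5 poll() → 18, leaving queue <>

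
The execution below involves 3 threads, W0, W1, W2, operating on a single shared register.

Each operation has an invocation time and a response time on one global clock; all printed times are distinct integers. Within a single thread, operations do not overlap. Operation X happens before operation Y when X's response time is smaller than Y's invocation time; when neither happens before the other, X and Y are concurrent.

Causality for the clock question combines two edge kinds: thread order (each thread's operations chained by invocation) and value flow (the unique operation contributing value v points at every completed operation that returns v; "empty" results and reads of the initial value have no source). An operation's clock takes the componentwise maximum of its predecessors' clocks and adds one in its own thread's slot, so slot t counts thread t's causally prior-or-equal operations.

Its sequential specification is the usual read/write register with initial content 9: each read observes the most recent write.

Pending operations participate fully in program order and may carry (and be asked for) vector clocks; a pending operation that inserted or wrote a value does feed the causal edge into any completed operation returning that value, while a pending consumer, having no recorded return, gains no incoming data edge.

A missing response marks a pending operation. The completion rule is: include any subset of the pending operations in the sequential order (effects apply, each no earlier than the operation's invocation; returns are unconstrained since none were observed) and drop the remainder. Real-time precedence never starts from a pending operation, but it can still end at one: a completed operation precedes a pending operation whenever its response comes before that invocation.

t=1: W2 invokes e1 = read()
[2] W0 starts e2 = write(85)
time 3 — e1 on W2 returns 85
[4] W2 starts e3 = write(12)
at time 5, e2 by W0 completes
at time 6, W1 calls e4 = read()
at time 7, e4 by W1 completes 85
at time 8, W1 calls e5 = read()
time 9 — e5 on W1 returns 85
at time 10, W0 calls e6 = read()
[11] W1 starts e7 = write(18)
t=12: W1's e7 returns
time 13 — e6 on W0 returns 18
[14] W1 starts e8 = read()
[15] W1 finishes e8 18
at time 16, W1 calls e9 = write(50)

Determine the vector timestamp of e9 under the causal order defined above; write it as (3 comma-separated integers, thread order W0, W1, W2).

VC(e2, invoked at 2): no causal predecessors; +1 on W0 → (1, 0, 0)
invoked at 1, e1 merges VC(e2)=(1, 0, 0) and bumps W2's slot → (1, 0, 1)
invoked at 6, e4 merges VC(e2)=(1, 0, 0) and bumps W1's slot → (1, 1, 0)
invoked at 4, e3 merges VC(e1)=(1, 0, 1) and bumps W2's slot → (1, 0, 2)
invoked at 8, e5 merges VC(e2)=(1, 0, 0), VC(e4)=(1, 1, 0) and bumps W1's slot → (1, 2, 0)
invoked at 11, e7 merges VC(e5)=(1, 2, 0) and bumps W1's slot → (1, 3, 0)
invoked at 14, e8 merges VC(e7)=(1, 3, 0) and bumps W1's slot → (1, 4, 0)
invoked at 10, e6 merges VC(e2)=(1, 0, 0), VC(e7)=(1, 3, 0) and bumps W0's slot → (2, 3, 0)
invoked at 16, e9 merges VC(e8)=(1, 4, 0) and bumps W1's slot → (1, 5, 0)
target: VC(e9) = (1, 5, 0)

(1, 5, 0)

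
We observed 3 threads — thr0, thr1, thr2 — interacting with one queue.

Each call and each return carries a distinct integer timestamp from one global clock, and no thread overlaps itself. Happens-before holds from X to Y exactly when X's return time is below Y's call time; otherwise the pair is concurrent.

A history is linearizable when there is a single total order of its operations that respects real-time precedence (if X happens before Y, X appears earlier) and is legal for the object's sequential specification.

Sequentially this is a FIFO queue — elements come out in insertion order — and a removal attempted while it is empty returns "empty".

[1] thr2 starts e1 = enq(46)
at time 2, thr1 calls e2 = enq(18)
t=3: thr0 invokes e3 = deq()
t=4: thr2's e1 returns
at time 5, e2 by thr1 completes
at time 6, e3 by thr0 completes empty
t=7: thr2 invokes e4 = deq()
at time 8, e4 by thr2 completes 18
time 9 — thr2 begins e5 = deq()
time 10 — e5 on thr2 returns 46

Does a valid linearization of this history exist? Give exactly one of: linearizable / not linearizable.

a witness: e3, e2, e1, e4, e5
after step 1 (e3 deq() → empty): queue <>
after step 2 (e2 enq(18)): queue <18>
after step 3 (e1 enq(46)): queue <18,46>
after step 4 (e4 deq() → 18): queue <46>
after step 5 (e5 deq() → 46): queue <>

linearizable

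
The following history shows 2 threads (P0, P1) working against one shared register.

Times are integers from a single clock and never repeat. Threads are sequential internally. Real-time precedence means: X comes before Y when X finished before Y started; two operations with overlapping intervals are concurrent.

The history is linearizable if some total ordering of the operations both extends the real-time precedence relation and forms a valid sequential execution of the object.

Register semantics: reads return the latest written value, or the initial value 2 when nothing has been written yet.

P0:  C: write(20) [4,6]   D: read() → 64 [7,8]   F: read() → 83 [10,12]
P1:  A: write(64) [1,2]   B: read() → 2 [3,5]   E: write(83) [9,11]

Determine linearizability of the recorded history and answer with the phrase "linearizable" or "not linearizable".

not linearizable

prefix check: 1..4 passes, 1..5 fails once B's time-5 response joins
exhaustive check: the 2 completed register ops admit one real-time order; illegal
completion choices over the 1 pending operation (C) were checked; none helps
sample order A, B (pending dropped) stalls at step 2 — B read() → 2 has no legal effect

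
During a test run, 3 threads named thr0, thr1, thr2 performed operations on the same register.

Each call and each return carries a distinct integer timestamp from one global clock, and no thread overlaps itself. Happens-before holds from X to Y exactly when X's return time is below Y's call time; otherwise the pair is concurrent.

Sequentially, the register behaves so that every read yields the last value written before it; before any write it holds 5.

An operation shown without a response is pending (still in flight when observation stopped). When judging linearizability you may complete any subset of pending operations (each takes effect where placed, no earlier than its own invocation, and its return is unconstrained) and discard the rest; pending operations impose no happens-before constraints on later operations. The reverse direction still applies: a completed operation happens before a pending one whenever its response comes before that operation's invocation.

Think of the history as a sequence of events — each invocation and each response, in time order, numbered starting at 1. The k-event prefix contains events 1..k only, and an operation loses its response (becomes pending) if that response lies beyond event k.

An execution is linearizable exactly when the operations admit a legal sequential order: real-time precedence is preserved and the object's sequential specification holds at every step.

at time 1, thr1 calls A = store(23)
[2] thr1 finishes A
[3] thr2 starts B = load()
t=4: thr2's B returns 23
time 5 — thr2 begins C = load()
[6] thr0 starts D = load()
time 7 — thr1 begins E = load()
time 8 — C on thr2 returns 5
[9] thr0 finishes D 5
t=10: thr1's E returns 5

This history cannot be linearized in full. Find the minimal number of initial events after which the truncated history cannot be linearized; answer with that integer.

events 1..7 are linearizable; a witness order is A, B:
1. A store(23), leaving value 23
2. B load() → 23, leaving value 23
include event 8 — C responding at 8 — and every candidate order breaks
no completion choice of the 2 pending operations (D, E) rescues it — every subset was tried
sample order A, B, C (pending dropped) stalls at step 3 — C load() → 5 has no legal effect

8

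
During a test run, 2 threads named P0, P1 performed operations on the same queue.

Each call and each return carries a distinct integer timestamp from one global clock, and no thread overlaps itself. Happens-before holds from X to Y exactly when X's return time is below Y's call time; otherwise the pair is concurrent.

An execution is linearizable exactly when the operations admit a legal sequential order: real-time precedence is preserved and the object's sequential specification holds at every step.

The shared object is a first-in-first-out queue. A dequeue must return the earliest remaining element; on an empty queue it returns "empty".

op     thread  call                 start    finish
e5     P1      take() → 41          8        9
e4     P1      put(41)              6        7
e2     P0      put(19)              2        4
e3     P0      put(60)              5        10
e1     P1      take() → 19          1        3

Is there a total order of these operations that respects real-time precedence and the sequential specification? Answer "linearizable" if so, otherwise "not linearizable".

linearizable

one valid linearization: e2, e1, e4, e3, e5
after step 1 (e2 put(19)): queue <19>
after step 2 (e1 take() → 19): queue <>
after step 3 (e4 put(41)): queue <41>
after step 4 (e3 put(60)): queue <41,60>
after step 5 (e5 take() → 41): queue <60>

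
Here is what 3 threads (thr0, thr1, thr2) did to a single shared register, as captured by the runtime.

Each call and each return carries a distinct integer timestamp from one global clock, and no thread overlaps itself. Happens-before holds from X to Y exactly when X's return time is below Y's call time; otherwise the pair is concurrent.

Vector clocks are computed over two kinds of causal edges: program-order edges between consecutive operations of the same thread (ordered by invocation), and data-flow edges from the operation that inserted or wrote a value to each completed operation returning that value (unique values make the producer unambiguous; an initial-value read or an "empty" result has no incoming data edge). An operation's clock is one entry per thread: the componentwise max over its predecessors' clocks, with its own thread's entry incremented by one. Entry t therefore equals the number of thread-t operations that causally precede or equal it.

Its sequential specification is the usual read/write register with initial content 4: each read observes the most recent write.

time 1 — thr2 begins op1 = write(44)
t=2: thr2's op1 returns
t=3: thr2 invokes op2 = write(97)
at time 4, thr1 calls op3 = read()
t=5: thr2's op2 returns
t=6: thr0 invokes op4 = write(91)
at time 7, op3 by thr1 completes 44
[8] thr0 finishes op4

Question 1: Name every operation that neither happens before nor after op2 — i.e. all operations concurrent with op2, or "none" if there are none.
Answer: op3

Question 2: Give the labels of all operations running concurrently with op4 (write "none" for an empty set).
Answer: op3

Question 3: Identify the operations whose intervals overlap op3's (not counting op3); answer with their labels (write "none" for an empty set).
Answer: op2, op4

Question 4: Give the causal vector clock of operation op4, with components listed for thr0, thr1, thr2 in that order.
Answer: (1, 0, 0)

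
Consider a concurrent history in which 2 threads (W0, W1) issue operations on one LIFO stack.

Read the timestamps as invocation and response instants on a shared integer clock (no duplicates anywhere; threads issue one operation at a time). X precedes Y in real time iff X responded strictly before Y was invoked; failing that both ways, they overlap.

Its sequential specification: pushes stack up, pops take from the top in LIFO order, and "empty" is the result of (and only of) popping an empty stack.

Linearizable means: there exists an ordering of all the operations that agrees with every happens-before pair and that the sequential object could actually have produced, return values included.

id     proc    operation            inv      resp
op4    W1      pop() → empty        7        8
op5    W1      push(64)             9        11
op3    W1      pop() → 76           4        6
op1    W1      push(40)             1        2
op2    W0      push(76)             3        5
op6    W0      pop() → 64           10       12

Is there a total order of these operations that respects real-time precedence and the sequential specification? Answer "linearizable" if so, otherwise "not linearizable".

events 1..7 are fine; event 8 — the response of op4 at time 8 — makes the prefix non-linearizable
all 2 real-time-respecting orders fail — 4 completed LIFO stack operations, no legal replay
for example op1, op2, op3, op4 fails at step 4: op4 pop() → empty is not legal there
for example op1, op3, op2, op4 fails at step 2: op3 pop() → 76 is not legal there

not linearizable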